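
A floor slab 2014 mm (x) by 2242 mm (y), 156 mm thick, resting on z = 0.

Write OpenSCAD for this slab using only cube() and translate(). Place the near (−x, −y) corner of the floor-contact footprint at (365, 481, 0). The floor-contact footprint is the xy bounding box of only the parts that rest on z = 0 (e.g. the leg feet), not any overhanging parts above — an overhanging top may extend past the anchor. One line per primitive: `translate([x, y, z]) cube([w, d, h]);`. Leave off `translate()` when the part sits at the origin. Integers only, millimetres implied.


translate([365, 481, 0]) cube([2014, 2242, 156]);


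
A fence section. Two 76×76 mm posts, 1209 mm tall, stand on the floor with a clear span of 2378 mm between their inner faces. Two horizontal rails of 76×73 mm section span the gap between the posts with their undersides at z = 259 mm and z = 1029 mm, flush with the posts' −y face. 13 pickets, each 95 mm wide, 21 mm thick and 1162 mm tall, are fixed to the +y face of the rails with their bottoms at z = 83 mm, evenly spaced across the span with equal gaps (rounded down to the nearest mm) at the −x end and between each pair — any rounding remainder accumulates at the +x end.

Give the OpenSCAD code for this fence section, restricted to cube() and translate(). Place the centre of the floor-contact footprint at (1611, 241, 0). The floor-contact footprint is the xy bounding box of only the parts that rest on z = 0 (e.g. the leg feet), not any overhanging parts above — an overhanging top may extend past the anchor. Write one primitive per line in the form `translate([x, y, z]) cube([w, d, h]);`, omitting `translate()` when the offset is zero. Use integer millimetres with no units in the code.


translate([346, 203, 0]) cube([76, 76, 1209]);
translate([2800, 203, 0]) cube([76, 76, 1209]);
translate([422, 203, 259]) cube([2378, 76, 73]);
translate([422, 203, 1029]) cube([2378, 76, 73]);
translate([503, 279, 83]) cube([95, 21, 1162]);
translate([679, 279, 83]) cube([95, 21, 1162]);
translate([855, 279, 83]) cube([95, 21, 1162]);
translate([1031, 279, 83]) cube([95, 21, 1162]);
translate([1207, 279, 83]) cube([95, 21, 1162]);
translate([1383, 279, 83]) cube([95, 21, 1162]);
translate([1559, 279, 83]) cube([95, 21, 1162]);
translate([1735, 279, 83]) cube([95, 21, 1162]);
translate([1911, 279, 83]) cube([95, 21, 1162]);
translate([2087, 279, 83]) cube([95, 21, 1162]);
translate([2263, 279, 83]) cube([95, 21, 1162]);
translate([2439, 279, 83]) cube([95, 21, 1162]);
translate([2615, 279, 83]) cube([95, 21, 1162]);


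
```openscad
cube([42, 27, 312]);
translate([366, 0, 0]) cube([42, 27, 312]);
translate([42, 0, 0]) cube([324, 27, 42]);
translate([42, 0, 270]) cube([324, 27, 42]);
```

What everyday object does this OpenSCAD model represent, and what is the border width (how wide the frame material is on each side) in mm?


A picture frame. The border width is 42 mm.

Four thin pieces enclosing a rectangular opening — a picture frame. The two full-height stiles are 312 mm tall; the top rail sits at z = 270 and is 42 mm tall, so the border above the opening is 312 − 270 = 42 mm, matching the stile x-width.


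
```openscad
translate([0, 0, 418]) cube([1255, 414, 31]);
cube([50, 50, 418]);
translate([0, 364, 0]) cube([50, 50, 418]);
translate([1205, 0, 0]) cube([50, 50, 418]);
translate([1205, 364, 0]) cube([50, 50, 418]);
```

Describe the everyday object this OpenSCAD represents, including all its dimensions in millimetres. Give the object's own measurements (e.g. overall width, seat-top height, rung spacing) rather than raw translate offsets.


A bench: a 1255×414 mm seat slab, 31 mm thick, top at z = 449 mm, on four 50×50 mm square legs flush with the seat corners and standing on z = 0.


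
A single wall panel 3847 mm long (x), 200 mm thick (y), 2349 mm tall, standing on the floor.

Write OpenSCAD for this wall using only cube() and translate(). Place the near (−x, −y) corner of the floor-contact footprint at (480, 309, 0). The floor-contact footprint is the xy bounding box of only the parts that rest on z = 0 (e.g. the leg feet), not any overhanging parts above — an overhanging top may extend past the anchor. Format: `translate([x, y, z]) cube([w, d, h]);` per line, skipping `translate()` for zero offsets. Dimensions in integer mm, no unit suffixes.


translate([480, 309, 0]) cube([3847, 200, 2349]);


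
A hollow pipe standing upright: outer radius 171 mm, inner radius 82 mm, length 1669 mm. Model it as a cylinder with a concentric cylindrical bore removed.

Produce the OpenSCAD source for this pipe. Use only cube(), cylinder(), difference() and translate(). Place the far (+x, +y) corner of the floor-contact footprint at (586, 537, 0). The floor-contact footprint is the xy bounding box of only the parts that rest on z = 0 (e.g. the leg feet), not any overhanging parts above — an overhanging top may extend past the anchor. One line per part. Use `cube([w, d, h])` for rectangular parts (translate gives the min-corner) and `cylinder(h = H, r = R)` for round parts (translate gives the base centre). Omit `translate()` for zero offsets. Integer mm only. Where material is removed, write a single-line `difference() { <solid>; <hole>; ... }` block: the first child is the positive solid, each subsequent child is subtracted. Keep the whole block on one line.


difference() { translate([415, 366, 0]) cylinder(h = 1669, r = 171); translate([415, 366, 0]) cylinder(h = 1669, r = 82); }


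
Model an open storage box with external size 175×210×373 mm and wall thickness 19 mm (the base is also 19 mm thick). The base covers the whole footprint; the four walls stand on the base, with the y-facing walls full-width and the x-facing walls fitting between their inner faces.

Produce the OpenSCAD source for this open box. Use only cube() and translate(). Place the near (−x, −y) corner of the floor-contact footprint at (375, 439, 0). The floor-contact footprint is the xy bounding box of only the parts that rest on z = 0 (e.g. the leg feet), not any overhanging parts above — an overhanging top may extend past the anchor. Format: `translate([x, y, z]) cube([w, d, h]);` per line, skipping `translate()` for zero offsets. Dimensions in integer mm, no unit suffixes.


translate([375, 439, 0]) cube([175, 210, 19]);
translate([375, 439, 19]) cube([175, 19, 354]);
translate([375, 630, 19]) cube([175, 19, 354]);
translate([375, 458, 19]) cube([19, 172, 354]);
translate([531, 458, 19]) cube([19, 172, 354]);


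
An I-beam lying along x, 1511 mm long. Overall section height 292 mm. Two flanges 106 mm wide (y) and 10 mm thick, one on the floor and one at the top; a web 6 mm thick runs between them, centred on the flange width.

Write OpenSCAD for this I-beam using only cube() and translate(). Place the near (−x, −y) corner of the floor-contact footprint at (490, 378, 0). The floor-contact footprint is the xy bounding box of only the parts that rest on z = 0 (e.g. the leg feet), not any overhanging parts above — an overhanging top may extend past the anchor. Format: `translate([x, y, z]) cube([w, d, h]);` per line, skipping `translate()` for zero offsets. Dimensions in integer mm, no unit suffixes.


translate([490, 378, 0]) cube([1511, 106, 10]);
translate([490, 428, 10]) cube([1511, 6, 272]);
translate([490, 378, 282]) cube([1511, 106, 10]);


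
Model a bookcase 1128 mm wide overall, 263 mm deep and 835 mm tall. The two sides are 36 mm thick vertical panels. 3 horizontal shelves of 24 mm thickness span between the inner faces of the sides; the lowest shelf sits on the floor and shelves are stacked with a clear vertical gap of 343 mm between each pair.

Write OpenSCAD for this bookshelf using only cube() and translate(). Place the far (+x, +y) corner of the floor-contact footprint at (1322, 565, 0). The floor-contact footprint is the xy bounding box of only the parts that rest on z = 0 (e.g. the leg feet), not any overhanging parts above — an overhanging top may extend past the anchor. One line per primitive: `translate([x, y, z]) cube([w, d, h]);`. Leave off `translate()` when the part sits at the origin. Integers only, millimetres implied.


translate([194, 302, 0]) cube([36, 263, 835]);
translate([1286, 302, 0]) cube([36, 263, 835]);
translate([230, 302, 0]) cube([1056, 263, 24]);
translate([230, 302, 367]) cube([1056, 263, 24]);
translate([230, 302, 734]) cube([1056, 263, 24]);


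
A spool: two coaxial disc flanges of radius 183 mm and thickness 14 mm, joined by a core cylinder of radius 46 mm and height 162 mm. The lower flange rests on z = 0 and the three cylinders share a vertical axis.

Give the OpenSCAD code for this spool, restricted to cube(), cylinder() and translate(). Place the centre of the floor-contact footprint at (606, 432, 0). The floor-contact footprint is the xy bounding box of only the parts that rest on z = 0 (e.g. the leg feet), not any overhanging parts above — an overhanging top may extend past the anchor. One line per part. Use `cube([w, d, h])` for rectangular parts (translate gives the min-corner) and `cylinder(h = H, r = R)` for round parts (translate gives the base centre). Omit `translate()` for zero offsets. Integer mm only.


translate([606, 432, 0]) cylinder(h = 14, r = 183);
translate([606, 432, 14]) cylinder(h = 162, r = 46);
translate([606, 432, 176]) cylinder(h = 14, r = 183);


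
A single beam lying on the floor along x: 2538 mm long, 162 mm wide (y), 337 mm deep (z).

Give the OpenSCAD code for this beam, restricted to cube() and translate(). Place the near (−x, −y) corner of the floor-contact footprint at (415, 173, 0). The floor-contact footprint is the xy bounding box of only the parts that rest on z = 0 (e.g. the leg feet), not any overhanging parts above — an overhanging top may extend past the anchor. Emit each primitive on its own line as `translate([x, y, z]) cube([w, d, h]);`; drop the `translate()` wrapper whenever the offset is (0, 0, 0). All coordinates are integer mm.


translate([415, 173, 0]) cube([2538, 162, 337]);


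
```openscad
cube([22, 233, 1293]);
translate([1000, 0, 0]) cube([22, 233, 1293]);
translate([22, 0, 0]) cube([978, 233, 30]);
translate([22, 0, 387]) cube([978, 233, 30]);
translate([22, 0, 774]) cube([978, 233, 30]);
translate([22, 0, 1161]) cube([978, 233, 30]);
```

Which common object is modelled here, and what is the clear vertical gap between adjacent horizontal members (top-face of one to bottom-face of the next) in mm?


A bookshelf. The clear shelf gap is 357 mm.

Two tall side panels with 4 horizontal boards between them — a bookshelf. The first two shelf undersides are at z = 0 and z = 387; with shelf thickness 30, the clear gap is 387 − 0 − 30 = 357 mm.


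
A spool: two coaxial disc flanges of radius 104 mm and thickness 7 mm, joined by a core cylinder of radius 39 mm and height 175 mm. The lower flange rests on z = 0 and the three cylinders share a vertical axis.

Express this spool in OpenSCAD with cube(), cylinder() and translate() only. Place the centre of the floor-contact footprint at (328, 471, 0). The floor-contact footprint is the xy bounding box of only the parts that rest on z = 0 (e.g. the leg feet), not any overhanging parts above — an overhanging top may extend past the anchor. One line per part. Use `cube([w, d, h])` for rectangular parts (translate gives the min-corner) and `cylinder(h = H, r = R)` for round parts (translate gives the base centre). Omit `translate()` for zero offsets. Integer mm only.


translate([328, 471, 0]) cylinder(h = 7, r = 104);
translate([328, 471, 7]) cylinder(h = 175, r = 39);
translate([328, 471, 182]) cylinder(h = 7, r = 104);


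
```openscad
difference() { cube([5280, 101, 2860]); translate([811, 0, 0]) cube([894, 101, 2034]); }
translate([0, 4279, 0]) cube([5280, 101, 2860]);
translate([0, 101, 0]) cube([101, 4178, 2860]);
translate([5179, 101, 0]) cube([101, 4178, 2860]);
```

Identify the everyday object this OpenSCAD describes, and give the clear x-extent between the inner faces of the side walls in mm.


A single room. The interior width is 5078 mm.

Four walls enclosing a rectangle with a door in the front wall — a room. Outside width 5280 minus two 101 mm walls gives 5078 mm.


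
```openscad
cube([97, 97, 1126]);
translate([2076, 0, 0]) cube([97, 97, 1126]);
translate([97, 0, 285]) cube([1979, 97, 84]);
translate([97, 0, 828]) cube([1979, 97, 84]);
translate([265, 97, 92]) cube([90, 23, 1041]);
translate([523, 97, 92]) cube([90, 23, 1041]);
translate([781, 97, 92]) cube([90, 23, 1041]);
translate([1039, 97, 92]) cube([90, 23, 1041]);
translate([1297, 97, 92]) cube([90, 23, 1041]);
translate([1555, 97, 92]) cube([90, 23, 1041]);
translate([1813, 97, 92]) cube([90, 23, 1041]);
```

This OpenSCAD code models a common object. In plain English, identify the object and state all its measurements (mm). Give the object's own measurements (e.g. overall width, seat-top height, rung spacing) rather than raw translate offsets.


A fence section. Two 97×97 mm posts, 1126 mm tall, stand on the floor with a clear span of 1979 mm between their inner faces. Two horizontal rails of 97×84 mm section span the gap between the posts with their undersides at z = 285 mm and z = 828 mm, flush with the posts' −y face. 7 pickets, each 90 mm wide, 23 mm thick and 1041 mm tall, are fixed to the +y face of the rails with their bottoms at z = 92 mm, spaced across the span with a 168 mm gap after the −x post and between neighbouring pickets, with 173 mm left before the +x post.


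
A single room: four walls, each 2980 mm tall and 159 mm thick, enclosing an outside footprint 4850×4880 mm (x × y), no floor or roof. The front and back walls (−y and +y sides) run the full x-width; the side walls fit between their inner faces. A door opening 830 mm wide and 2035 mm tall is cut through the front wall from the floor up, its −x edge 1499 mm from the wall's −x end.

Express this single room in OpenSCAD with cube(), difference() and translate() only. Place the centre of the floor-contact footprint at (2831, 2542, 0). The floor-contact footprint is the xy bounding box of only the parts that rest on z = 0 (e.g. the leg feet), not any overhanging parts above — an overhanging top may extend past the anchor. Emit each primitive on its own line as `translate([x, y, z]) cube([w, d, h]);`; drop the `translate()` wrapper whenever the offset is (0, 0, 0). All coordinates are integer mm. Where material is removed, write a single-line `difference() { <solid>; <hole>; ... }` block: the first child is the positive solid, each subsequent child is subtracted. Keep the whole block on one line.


difference() { translate([406, 102, 0]) cube([4850, 159, 2980]); translate([1905, 102, 0]) cube([830, 159, 2035]); }
translate([406, 4823, 0]) cube([4850, 159, 2980]);
translate([406, 261, 0]) cube([159, 4562, 2980]);
translate([5097, 261, 0]) cube([159, 4562, 2980]);


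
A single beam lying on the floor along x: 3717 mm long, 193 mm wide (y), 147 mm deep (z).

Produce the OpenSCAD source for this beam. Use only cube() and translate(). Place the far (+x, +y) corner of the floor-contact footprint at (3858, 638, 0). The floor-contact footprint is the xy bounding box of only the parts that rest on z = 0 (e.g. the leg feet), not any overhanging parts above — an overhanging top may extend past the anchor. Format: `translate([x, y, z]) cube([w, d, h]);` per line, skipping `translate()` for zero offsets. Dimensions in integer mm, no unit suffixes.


translate([141, 445, 0]) cube([3717, 193, 147]);


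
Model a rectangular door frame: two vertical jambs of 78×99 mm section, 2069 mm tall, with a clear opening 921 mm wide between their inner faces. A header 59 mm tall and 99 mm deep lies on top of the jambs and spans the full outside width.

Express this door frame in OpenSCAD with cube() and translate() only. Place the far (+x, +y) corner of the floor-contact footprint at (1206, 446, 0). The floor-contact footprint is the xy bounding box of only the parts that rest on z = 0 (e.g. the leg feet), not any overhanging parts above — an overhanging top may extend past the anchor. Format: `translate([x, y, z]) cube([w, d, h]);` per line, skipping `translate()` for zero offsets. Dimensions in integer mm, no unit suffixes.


translate([129, 347, 0]) cube([78, 99, 2069]);
translate([1128, 347, 0]) cube([78, 99, 2069]);
translate([129, 347, 2069]) cube([1077, 99, 59]);


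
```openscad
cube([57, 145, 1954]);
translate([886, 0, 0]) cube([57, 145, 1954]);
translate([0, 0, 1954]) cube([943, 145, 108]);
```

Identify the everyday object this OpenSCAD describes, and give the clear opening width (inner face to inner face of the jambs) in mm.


A door frame. The clear opening width is 829 mm.

Two 1954 mm tall posts with a header on top — a door frame. The left jamb is 57 mm wide at x = 0; the right jamb starts at x = 886. The clear opening is 886 − 57 = 829 mm.


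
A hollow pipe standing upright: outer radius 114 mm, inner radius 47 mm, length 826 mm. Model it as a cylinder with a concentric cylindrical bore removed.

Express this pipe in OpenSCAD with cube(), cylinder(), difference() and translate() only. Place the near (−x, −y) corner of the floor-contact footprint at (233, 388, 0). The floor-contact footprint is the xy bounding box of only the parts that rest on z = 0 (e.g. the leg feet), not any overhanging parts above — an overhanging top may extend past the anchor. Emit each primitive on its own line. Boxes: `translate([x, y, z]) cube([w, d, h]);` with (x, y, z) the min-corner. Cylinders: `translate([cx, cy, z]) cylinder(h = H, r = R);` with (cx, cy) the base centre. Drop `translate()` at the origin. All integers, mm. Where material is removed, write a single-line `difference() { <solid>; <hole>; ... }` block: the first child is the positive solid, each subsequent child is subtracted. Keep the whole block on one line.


difference() { translate([347, 502, 0]) cylinder(h = 826, r = 114); translate([347, 502, 0]) cylinder(h = 826, r = 47); }


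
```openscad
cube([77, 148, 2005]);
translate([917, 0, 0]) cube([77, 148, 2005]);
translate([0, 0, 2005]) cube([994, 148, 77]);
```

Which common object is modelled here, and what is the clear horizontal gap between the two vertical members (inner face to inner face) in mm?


A door frame. The clear opening width is 840 mm.

Two 2005 mm tall posts with a header on top — a door frame. The left jamb is 77 mm wide at x = 0; the right jamb starts at x = 917. The clear opening is 917 − 77 = 840 mm.


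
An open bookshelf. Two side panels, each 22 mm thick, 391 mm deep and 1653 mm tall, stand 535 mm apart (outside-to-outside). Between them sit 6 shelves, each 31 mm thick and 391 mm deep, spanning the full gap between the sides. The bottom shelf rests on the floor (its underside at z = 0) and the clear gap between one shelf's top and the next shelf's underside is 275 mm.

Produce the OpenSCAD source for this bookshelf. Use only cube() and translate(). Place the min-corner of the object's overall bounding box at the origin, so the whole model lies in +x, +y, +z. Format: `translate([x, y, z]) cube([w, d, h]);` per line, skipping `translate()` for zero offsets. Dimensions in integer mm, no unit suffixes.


cube([22, 391, 1653]);
translate([513, 0, 0]) cube([22, 391, 1653]);
translate([22, 0, 0]) cube([491, 391, 31]);
translate([22, 0, 306]) cube([491, 391, 31]);
translate([22, 0, 612]) cube([491, 391, 31]);
translate([22, 0, 918]) cube([491, 391, 31]);
translate([22, 0, 1224]) cube([491, 391, 31]);
translate([22, 0, 1530]) cube([491, 391, 31]);


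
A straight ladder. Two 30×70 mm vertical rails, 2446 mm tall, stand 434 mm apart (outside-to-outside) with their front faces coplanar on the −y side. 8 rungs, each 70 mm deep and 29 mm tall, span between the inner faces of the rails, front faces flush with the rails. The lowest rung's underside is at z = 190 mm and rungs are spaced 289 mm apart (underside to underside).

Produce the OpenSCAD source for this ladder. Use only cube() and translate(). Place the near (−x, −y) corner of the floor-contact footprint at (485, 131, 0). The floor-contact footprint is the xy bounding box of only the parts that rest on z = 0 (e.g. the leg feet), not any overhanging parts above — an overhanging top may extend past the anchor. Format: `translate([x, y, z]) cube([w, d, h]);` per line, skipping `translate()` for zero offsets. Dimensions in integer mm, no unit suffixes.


translate([485, 131, 0]) cube([30, 70, 2446]);
translate([889, 131, 0]) cube([30, 70, 2446]);
translate([515, 131, 190]) cube([374, 70, 29]);
translate([515, 131, 479]) cube([374, 70, 29]);
translate([515, 131, 768]) cube([374, 70, 29]);
translate([515, 131, 1057]) cube([374, 70, 29]);
translate([515, 131, 1346]) cube([374, 70, 29]);
translate([515, 131, 1635]) cube([374, 70, 29]);
translate([515, 131, 1924]) cube([374, 70, 29]);
translate([515, 131, 2213]) cube([374, 70, 29]);


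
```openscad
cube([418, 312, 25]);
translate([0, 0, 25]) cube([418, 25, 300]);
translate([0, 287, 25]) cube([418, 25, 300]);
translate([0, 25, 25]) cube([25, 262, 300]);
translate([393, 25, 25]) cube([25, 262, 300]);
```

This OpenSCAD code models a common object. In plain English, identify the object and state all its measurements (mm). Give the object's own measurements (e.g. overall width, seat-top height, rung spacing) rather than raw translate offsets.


An open-topped rectangular box: outside dimensions 418×312×325 mm, with a uniform wall and base thickness of 25 mm. The base is a full 418×312 slab on the floor; four walls sit on top of the base. The front and back walls (the −y and +y sides) span the full width; the two side walls fit between them.


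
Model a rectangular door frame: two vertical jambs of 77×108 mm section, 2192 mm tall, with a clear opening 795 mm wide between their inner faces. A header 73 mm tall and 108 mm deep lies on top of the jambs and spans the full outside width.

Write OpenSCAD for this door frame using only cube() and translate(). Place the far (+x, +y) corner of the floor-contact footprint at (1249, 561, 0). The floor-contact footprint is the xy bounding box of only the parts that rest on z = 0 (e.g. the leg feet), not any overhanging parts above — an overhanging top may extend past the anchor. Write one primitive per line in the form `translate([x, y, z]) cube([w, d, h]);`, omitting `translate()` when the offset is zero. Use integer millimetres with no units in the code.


translate([300, 453, 0]) cube([77, 108, 2192]);
translate([1172, 453, 0]) cube([77, 108, 2192]);
translate([300, 453, 2192]) cube([949, 108, 73]);


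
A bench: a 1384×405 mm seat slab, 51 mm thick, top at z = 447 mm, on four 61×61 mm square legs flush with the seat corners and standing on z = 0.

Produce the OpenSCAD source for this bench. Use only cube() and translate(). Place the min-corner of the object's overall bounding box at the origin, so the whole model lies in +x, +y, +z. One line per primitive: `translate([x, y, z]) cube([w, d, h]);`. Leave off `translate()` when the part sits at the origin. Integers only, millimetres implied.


translate([0, 0, 396]) cube([1384, 405, 51]);
cube([61, 61, 396]);
translate([0, 344, 0]) cube([61, 61, 396]);
translate([1323, 0, 0]) cube([61, 61, 396]);
translate([1323, 344, 0]) cube([61, 61, 396]);


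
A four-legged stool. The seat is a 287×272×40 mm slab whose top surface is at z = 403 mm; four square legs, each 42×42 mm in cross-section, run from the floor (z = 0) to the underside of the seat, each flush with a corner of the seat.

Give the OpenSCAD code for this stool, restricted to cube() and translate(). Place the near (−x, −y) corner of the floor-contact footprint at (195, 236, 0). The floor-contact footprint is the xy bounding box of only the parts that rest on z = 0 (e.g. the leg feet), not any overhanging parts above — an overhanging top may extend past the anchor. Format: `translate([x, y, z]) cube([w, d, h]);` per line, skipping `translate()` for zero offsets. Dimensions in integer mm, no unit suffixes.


translate([195, 236, 363]) cube([287, 272, 40]);
translate([195, 236, 0]) cube([42, 42, 363]);
translate([440, 236, 0]) cube([42, 42, 363]);
translate([195, 466, 0]) cube([42, 42, 363]);
translate([440, 466, 0]) cube([42, 42, 363]);


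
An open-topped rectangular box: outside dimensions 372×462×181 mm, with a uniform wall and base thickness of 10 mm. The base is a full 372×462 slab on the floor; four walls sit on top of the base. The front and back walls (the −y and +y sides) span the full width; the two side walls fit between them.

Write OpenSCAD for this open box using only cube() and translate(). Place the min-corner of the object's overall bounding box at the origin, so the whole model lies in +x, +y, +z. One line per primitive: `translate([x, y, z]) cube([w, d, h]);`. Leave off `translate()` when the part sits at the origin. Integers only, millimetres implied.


cube([372, 462, 10]);
translate([0, 0, 10]) cube([372, 10, 171]);
translate([0, 452, 10]) cube([372, 10, 171]);
translate([0, 10, 10]) cube([10, 442, 171]);
translate([362, 10, 10]) cube([10, 442, 171]);


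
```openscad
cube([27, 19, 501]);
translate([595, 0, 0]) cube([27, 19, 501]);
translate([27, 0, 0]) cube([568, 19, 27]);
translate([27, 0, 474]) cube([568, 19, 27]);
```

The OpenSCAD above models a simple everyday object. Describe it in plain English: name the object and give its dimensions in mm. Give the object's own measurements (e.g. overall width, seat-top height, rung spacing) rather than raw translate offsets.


A rectangular picture frame lying in the x–z plane (depth along y). The opening is 568 mm wide (x) by 447 mm tall (z), surrounded by a border 27 mm wide on all four sides. The frame is 19 mm deep and is made of two full-height vertical stiles with two horizontal rails fitted between them.


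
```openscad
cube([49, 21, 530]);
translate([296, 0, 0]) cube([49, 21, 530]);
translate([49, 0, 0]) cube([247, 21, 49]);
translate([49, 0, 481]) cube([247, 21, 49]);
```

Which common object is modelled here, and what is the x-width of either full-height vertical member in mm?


A picture frame. The border width is 49 mm.

Four thin pieces enclosing a rectangular opening — a picture frame. The two full-height stiles are 530 mm tall; the top rail sits at z = 481 and is 49 mm tall, so the border above the opening is 530 − 481 = 49 mm, matching the stile x-width.


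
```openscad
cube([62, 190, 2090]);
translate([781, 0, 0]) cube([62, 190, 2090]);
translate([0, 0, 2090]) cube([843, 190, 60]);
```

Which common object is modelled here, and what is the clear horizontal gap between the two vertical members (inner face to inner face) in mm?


A door frame. The clear opening width is 719 mm.

Two 2090 mm tall posts with a header on top — a door frame. The left jamb is 62 mm wide at x = 0; the right jamb starts at x = 781. The clear opening is 781 − 62 = 719 mm.


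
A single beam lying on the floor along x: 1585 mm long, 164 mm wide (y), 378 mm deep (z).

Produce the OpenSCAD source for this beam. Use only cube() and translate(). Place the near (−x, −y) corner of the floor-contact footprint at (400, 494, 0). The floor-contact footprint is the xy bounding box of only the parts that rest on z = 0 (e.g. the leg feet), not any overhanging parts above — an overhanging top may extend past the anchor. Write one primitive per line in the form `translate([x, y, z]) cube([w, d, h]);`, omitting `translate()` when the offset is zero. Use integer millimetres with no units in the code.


translate([400, 494, 0]) cube([1585, 164, 378]);


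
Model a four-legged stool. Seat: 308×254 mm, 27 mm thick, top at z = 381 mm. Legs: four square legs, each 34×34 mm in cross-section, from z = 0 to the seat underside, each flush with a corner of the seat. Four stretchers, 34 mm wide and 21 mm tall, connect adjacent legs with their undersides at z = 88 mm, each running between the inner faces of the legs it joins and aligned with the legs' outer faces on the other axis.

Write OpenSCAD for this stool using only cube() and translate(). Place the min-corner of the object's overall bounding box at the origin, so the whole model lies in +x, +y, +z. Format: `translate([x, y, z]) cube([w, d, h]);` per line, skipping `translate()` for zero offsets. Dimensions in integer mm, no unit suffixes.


// leg_h = 381 - 27 = 354
// stretcher span = 308 - 2*34 = 240
translate([0, 0, 354]) cube([308, 254, 27]);
cube([34, 34, 354]);
translate([274, 0, 0]) cube([34, 34, 354]);
translate([0, 220, 0]) cube([34, 34, 354]);
translate([274, 220, 0]) cube([34, 34, 354]);
translate([34, 0, 88]) cube([240, 34, 21]);
translate([34, 220, 88]) cube([240, 34, 21]);
translate([0, 34, 88]) cube([34, 186, 21]);
translate([274, 34, 88]) cube([34, 186, 21]);


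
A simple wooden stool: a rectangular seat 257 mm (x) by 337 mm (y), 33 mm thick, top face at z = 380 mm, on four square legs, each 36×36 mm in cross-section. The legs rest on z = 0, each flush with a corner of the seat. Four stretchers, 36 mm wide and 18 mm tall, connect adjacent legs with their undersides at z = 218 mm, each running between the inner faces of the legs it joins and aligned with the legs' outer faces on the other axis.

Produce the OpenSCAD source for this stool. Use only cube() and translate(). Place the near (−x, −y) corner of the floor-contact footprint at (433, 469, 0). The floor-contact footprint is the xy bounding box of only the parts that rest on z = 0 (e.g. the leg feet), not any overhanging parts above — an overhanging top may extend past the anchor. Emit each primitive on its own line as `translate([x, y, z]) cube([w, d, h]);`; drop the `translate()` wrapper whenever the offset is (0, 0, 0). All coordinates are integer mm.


translate([433, 469, 347]) cube([257, 337, 33]);
translate([433, 469, 0]) cube([36, 36, 347]);
translate([654, 469, 0]) cube([36, 36, 347]);
translate([433, 770, 0]) cube([36, 36, 347]);
translate([654, 770, 0]) cube([36, 36, 347]);
translate([469, 469, 218]) cube([185, 36, 18]);
translate([469, 770, 218]) cube([185, 36, 18]);
translate([433, 505, 218]) cube([36, 265, 18]);
translate([654, 505, 218]) cube([36, 265, 18]);


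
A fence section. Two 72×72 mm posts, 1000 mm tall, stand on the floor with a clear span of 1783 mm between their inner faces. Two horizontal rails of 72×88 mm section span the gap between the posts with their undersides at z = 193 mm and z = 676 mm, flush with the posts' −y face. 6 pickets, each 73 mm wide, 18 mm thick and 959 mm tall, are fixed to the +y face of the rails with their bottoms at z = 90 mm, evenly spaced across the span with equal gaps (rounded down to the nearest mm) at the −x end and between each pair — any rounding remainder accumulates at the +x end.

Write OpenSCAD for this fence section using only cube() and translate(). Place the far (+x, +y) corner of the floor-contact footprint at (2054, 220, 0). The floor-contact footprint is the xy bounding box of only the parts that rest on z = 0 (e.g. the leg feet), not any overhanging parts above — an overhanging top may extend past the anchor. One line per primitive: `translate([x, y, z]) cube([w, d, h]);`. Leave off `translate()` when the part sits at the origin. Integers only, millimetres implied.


translate([127, 148, 0]) cube([72, 72, 1000]);
translate([1982, 148, 0]) cube([72, 72, 1000]);
translate([199, 148, 193]) cube([1783, 72, 88]);
translate([199, 148, 676]) cube([1783, 72, 88]);
translate([391, 220, 90]) cube([73, 18, 959]);
translate([656, 220, 90]) cube([73, 18, 959]);
translate([921, 220, 90]) cube([73, 18, 959]);
translate([1186, 220, 90]) cube([73, 18, 959]);
translate([1451, 220, 90]) cube([73, 18, 959]);
translate([1716, 220, 90]) cube([73, 18, 959]);


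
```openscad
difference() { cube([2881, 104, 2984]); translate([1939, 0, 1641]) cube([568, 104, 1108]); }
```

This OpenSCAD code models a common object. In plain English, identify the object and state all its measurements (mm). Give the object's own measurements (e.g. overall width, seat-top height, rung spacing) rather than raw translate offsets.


A wall 2881 mm long (x), 104 mm thick (y), 2984 mm tall, with a rectangular window opening cut through it. The opening is 568 mm wide and 1108 mm tall; its sill is at z = 1641 mm and its near (−x) edge is 1939 mm from the wall's −x end. The opening passes through the full wall thickness.


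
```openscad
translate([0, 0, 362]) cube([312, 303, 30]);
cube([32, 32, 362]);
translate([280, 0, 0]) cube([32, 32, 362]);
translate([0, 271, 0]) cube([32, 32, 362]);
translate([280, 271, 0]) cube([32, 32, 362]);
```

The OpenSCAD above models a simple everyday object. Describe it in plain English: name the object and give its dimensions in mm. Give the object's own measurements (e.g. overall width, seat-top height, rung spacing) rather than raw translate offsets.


A four-legged stool. The seat is a 312×303×30 mm slab whose top surface is at z = 392 mm; four square legs, each 32×32 mm in cross-section, run from the floor (z = 0) to the underside of the seat, each flush with a corner of the seat.


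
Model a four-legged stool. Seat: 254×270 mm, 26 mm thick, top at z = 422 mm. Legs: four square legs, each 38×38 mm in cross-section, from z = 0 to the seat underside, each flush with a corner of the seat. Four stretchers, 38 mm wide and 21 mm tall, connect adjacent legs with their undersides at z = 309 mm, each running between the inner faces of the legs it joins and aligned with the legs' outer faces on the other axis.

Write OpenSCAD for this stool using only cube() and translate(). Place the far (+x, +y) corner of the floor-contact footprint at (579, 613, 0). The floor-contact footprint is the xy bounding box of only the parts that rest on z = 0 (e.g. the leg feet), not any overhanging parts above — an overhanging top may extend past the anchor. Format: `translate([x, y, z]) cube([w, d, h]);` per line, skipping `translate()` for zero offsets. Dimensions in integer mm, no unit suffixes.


// leg_h = 422 - 26 = 396
// stretcher span = 254 - 2*38 = 178
translate([325, 343, 396]) cube([254, 270, 26]);
translate([325, 343, 0]) cube([38, 38, 396]);
translate([541, 343, 0]) cube([38, 38, 396]);
translate([325, 575, 0]) cube([38, 38, 396]);
translate([541, 575, 0]) cube([38, 38, 396]);
translate([363, 343, 309]) cube([178, 38, 21]);
translate([363, 575, 309]) cube([178, 38, 21]);
translate([325, 381, 309]) cube([38, 194, 21]);
translate([541, 381, 309]) cube([38, 194, 21]);


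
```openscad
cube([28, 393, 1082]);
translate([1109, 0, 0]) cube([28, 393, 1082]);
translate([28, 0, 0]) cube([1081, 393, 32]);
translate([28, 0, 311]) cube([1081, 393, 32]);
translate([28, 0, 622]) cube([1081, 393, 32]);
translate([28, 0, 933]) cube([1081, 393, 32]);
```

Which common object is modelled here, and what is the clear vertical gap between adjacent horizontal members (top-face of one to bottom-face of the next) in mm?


A bookshelf. The clear shelf gap is 279 mm.

Two tall side panels with 4 horizontal boards between them — a bookshelf. The first two shelf undersides are at z = 0 and z = 311; with shelf thickness 32, the clear gap is 311 − 0 − 32 = 279 mm.


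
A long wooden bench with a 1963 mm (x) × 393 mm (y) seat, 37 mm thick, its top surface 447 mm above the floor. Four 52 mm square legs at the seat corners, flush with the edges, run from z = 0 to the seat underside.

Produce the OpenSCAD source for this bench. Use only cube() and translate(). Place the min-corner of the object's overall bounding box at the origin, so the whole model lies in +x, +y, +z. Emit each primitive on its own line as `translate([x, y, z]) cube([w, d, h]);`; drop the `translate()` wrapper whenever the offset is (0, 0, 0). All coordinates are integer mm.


// leg_h = 447 − 37 = 410
translate([0, 0, 410]) cube([1963, 393, 37]);
cube([52, 52, 410]);
translate([0, 341, 0]) cube([52, 52, 410]);
translate([1911, 0, 0]) cube([52, 52, 410]);
translate([1911, 341, 0]) cube([52, 52, 410]);


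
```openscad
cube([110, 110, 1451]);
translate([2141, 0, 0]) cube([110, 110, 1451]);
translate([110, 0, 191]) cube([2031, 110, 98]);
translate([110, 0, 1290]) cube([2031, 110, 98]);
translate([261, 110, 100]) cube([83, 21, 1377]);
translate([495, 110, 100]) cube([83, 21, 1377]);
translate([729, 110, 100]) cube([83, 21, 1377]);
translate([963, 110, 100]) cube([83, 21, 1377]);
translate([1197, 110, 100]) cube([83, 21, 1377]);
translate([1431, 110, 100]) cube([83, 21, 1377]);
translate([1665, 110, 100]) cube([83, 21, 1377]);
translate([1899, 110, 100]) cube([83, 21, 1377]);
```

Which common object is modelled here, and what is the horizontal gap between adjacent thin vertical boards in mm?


A fence section. The picket gap is 151 mm.

Two posts, two rails, 8 pickets — a fence section. Span 2031 mm holds 8 pickets of 83 mm with 9 equal gaps: ⌊(2031 − 8·83) / 9⌋ = 151 mm.


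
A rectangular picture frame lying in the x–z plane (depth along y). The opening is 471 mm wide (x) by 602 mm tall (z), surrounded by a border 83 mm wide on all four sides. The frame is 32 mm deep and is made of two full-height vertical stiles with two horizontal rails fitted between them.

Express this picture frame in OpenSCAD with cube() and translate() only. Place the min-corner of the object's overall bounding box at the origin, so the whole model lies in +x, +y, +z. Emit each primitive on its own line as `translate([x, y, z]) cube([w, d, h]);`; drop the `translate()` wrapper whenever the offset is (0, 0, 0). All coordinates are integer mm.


cube([83, 32, 768]);
translate([554, 0, 0]) cube([83, 32, 768]);
translate([83, 0, 0]) cube([471, 32, 83]);
translate([83, 0, 685]) cube([471, 32, 83]);


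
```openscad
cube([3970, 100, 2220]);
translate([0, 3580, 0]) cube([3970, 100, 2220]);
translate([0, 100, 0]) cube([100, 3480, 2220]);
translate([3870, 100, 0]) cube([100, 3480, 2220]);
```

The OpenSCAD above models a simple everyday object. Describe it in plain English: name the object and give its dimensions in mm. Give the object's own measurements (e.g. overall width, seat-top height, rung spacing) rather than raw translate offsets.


The wall frame of a small rectangular building: four walls, each 2220 mm tall and 100 mm thick, enclosing a footprint 3970 mm (x) by 3680 mm (y) outside-to-outside, with no floor or roof. The front and back walls (the −y and +y sides) span the full width; the two side walls fit between them.


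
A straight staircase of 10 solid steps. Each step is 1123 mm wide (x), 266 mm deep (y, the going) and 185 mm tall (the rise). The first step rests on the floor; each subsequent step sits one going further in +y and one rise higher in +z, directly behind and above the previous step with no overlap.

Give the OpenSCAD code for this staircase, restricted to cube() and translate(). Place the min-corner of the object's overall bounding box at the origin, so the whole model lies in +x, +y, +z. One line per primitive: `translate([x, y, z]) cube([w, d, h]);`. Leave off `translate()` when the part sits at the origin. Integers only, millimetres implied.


cube([1123, 266, 185]);
translate([0, 266, 185]) cube([1123, 266, 185]);
translate([0, 532, 370]) cube([1123, 266, 185]);
translate([0, 798, 555]) cube([1123, 266, 185]);
translate([0, 1064, 740]) cube([1123, 266, 185]);
translate([0, 1330, 925]) cube([1123, 266, 185]);
translate([0, 1596, 1110]) cube([1123, 266, 185]);
translate([0, 1862, 1295]) cube([1123, 266, 185]);
translate([0, 2128, 1480]) cube([1123, 266, 185]);
translate([0, 2394, 1665]) cube([1123, 266, 185]);


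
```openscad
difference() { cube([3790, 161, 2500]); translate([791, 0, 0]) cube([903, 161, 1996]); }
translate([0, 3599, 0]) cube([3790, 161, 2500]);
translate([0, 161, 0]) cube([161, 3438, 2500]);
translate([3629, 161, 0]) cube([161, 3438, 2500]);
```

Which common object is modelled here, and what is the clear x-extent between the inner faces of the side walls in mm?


A single room. The interior width is 3468 mm.

Four walls enclosing a rectangle with a door in the front wall — a room. Outside width 3790 minus two 161 mm walls gives 3468 mm.


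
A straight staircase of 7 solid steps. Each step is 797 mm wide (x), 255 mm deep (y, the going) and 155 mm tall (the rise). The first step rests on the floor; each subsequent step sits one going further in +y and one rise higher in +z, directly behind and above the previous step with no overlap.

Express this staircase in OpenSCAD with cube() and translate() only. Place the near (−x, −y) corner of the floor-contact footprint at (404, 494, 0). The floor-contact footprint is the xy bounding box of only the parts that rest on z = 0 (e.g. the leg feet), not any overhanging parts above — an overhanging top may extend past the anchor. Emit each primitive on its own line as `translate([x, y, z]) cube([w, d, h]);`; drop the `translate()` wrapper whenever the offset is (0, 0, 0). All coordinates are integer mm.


translate([404, 494, 0]) cube([797, 255, 155]);
translate([404, 749, 155]) cube([797, 255, 155]);
translate([404, 1004, 310]) cube([797, 255, 155]);
translate([404, 1259, 465]) cube([797, 255, 155]);
translate([404, 1514, 620]) cube([797, 255, 155]);
translate([404, 1769, 775]) cube([797, 255, 155]);
translate([404, 2024, 930]) cube([797, 255, 155]);
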